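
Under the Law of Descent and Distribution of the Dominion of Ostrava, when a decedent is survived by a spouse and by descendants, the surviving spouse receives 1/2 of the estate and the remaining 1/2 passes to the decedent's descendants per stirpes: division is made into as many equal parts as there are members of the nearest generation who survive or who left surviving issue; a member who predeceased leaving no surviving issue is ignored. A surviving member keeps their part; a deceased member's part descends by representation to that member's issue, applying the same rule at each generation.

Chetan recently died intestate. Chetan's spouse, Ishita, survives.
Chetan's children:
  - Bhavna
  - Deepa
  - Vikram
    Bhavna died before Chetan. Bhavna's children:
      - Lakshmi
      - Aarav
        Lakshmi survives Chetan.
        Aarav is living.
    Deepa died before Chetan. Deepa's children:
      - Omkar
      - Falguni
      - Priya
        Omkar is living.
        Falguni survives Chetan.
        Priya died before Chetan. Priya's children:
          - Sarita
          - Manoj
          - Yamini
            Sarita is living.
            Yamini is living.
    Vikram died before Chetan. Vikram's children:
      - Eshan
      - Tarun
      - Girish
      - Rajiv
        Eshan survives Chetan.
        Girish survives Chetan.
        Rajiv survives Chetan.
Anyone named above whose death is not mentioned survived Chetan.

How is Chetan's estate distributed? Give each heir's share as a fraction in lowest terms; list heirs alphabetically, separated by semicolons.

Ishita, as surviving spouse, takes 1/2.
The remaining 1/2 passes to Chetan's descendants per stirpes.
The 1/2 is divided into 3 equal shares of 1/6 among Bhavna, Deepa, Vikram.
Bhavna predeceased; the 1/6 allotted to Bhavna's branch passes to Bhavna's issue by representation.
The 1/6 is divided into 2 equal shares of 1/12 among Lakshmi, Aarav.
Lakshmi is living and takes 1/12.
Aarav is living and takes 1/12.
Deepa predeceased; the 1/6 allotted to Deepa's branch passes to Deepa's issue by representation.
The 1/6 is divided into 3 equal shares of 1/18 among Omkar, Falguni, Priya.
Omkar is living and takes 1/18.
Falguni is living and takes 1/18.
Priya predeceased; the 1/18 allotted to Priya's branch passes to Priya's issue by representation.
The 1/18 is divided into 3 equal shares of 1/54 among Sarita, Manoj, Yamini.
Sarita is living and takes 1/54.
Manoj is living and takes 1/54.
Yamini is living and takes 1/54.
Vikram predeceased; the 1/6 allotted to Vikram's branch passes to Vikram's issue by representation.
The 1/6 is divided into 4 equal shares of 1/24 among Eshan, Tarun, Girish, Rajiv.
Eshan is living and takes 1/24.
Tarun is living and takes 1/24.
Girish is living and takes 1/24.
Rajiv is living and takes 1/24.

Aarav 1/12; Eshan 1/24; Falguni 1/18; Girish 1/24; Ishita 1/2; Lakshmi 1/12; Manoj 1/54; Omkar 1/18; Rajiv 1/24; Sarita 1/54; Tarun 1/24; Yamini 1/54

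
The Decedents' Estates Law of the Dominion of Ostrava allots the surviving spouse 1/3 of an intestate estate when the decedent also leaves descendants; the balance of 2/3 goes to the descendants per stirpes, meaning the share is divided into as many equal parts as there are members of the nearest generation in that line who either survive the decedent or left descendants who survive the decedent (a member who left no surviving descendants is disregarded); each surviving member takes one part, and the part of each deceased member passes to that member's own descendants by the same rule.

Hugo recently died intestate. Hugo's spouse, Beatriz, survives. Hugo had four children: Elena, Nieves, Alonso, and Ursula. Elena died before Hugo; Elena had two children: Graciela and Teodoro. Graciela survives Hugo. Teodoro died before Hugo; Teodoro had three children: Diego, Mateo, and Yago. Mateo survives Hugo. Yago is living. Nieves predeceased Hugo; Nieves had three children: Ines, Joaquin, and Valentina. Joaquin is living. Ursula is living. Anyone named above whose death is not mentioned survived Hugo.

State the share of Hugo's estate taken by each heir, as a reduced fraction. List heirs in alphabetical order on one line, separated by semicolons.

Beatriz, as surviving spouse, takes 1/3.
The remaining 2/3 passes to Hugo's descendants per stirpes.
The 2/3 is divided into 4 equal shares of 1/6 among Elena, Nieves, Alonso, Ursula.
Elena predeceased; the 1/6 allotted to Elena's branch passes to Elena's issue by representation.
The 1/6 is divided into 2 equal shares of 1/12 among Graciela, Teodoro.
Graciela is living and takes 1/12.
Teodoro predeceased; the 1/12 allotted to Teodoro's branch passes to Teodoro's issue by representation.
The 1/12 is divided into 3 equal shares of 1/36 among Diego, Mateo, Yago.
Diego is living and takes 1/36.
Mateo is living and takes 1/36.
Yago is living and takes 1/36.
Nieves predeceased; the 1/6 allotted to Nieves's branch passes to Nieves's issue by representation.
The 1/6 is divided into 3 equal shares of 1/18 among Ines, Joaquin, Valentina.
Ines is living and takes 1/18.
Joaquin is living and takes 1/18.
Valentina is living and takes 1/18.
Alonso is living and takes 1/6.
Ursula is living and takes 1/6.

Alonso 1/6; Beatriz 1/3; Diego 1/36; Graciela 1/12; Ines 1/18; Joaquin 1/18; Mateo 1/36; Ursula 1/6; Valentina 1/18; Yago 1/36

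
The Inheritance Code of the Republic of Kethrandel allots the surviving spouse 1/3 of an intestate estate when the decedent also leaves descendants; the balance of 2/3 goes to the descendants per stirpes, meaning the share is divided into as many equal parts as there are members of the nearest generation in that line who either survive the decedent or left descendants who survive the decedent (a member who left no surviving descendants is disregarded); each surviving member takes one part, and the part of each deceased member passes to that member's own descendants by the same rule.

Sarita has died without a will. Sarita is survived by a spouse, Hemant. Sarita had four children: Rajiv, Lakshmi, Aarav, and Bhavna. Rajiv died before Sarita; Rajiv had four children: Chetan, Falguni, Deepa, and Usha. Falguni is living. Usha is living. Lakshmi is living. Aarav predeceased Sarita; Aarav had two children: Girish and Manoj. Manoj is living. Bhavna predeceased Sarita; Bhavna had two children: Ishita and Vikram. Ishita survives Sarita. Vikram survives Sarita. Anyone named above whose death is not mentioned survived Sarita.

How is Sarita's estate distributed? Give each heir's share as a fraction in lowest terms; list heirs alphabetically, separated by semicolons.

Chetan 1/24; Deepa 1/24; Falguni 1/24; Girish 1/12; Hemant 1/3; Ishita 1/12; Lakshmi 1/6; Manoj 1/12; Usha 1/24; Vikram 1/12

Hemant, as surviving spouse, takes 1/3.
The remaining 2/3 passes to Sarita's descendants per stirpes.
The 2/3 is divided into 4 equal shares of 1/6 among Rajiv, Lakshmi, Aarav, Bhavna.
Rajiv predeceased; the 1/6 allotted to Rajiv's branch passes to Rajiv's issue by representation.
The 1/6 is divided into 4 equal shares of 1/24 among Chetan, Falguni, Deepa, Usha.
Chetan is living and takes 1/24.
Falguni is living and takes 1/24.
Deepa is living and takes 1/24.
Usha is living and takes 1/24.
Lakshmi is living and takes 1/6.
Aarav predeceased; the 1/6 allotted to Aarav's branch passes to Aarav's issue by representation.
The 1/6 is divided into 2 equal shares of 1/12 among Girish, Manoj.
Girish is living and takes 1/12.
Manoj is living and takes 1/12.
Bhavna predeceased; the 1/6 allotted to Bhavna's branch passes to Bhavna's issue by representation.
The 1/6 is divided into 2 equal shares of 1/12 among Ishita, Vikram.
Ishita is living and takes 1/12.
Vikram is living and takes 1/12.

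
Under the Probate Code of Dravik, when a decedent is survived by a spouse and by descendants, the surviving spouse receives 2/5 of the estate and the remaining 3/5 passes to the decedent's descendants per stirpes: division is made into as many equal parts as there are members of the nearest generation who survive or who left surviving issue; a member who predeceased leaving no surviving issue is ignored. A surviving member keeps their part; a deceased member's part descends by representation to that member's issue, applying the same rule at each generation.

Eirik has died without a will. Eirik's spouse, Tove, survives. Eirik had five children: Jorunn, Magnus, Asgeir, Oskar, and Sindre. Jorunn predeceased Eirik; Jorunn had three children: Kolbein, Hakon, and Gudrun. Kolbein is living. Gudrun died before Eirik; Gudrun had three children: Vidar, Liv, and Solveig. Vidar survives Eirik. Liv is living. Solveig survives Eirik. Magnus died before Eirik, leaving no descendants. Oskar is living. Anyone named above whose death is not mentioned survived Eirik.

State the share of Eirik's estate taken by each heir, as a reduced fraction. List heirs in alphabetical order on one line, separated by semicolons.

Asgeir 3/20; Hakon 1/20; Kolbein 1/20; Liv 1/60; Oskar 3/20; Sindre 3/20; Solveig 1/60; Tove 2/5; Vidar 1/60

Tove, as surviving spouse, takes 2/5.
The remaining 3/5 passes to Eirik's descendants per stirpes.
Magnus left no surviving issue, so that branch lapses and is disregarded.
The 3/5 is divided into 4 equal shares of 3/20 among Jorunn, Asgeir, Oskar, Sindre.
Jorunn predeceased; the 3/20 allotted to Jorunn's branch passes to Jorunn's issue by representation.
The 3/20 is divided into 3 equal shares of 1/20 among Kolbein, Hakon, Gudrun.
Kolbein is living and takes 1/20.
Hakon is living and takes 1/20.
Gudrun predeceased; the 1/20 allotted to Gudrun's branch passes to Gudrun's issue by representation.
The 1/20 is divided into 3 equal shares of 1/60 among Vidar, Liv, Solveig.
Vidar is living and takes 1/60.
Liv is living and takes 1/60.
Solveig is living and takes 1/60.
Asgeir is living and takes 3/20.
Oskar is living and takes 3/20.
Sindre is living and takes 3/20.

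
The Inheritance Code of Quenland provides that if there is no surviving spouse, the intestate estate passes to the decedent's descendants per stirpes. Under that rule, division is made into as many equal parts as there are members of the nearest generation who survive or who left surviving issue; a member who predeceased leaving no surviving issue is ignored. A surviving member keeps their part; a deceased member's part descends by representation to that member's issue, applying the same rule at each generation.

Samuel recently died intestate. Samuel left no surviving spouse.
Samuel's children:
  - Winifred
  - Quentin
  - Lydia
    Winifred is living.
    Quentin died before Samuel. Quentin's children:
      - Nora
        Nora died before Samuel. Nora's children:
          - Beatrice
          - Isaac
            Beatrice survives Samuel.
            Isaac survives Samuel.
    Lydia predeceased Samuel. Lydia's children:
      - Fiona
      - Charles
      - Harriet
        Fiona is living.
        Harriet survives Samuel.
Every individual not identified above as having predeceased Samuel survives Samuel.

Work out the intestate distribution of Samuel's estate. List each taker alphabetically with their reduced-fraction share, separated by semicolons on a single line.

There is no surviving spouse, so the entire estate passes to Samuel's descendants per stirpes.
The estate is divided into 3 equal shares of 1/3 among Winifred, Quentin, Lydia.
Winifred is living and takes 1/3.
Quentin predeceased; the 1/3 allotted to Quentin's branch passes to Quentin's issue by representation.
Nora's line is the sole branch at this level, so the full 1/3 passes to Nora's issue by representation.
The 1/3 is divided into 2 equal shares of 1/6 among Beatrice, Isaac.
Beatrice is living and takes 1/6.
Isaac is living and takes 1/6.
Lydia predeceased; the 1/3 allotted to Lydia's branch passes to Lydia's issue by representation.
The 1/3 is divided into 3 equal shares of 1/9 among Fiona, Charles, Harriet.
Fiona is living and takes 1/9.
Charles is living and takes 1/9.
Harriet is living and takes 1/9.

Beatrice 1/6; Charles 1/9; Fiona 1/9; Harriet 1/9; Isaac 1/6; Winifred 1/3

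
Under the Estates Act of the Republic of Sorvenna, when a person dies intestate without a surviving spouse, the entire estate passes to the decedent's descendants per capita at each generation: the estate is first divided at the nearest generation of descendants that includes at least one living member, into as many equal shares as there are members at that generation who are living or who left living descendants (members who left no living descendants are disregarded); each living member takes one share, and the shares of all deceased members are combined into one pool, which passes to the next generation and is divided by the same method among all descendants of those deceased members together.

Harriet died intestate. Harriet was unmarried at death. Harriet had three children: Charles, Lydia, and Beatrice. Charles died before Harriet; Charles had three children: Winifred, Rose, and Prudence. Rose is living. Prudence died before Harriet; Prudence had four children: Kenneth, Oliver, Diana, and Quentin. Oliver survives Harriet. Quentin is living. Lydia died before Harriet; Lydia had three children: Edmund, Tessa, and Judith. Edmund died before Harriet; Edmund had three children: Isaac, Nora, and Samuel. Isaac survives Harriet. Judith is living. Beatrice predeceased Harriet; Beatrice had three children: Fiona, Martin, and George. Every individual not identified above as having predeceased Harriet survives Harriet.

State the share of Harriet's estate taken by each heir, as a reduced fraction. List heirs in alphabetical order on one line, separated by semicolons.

Diana 2/63; Fiona 1/9; George 1/9; Isaac 2/63; Judith 1/9; Kenneth 2/63; Martin 1/9; Nora 2/63; Oliver 2/63; Quentin 2/63; Rose 1/9; Samuel 2/63; Tessa 1/9; Winifred 1/9

There is no surviving spouse, so the entire estate passes to Harriet's descendants per capita at each generation.
No one at generation 1 (Charles, Lydia, Beatrice) is living; moving to the next generation.
At generation 2 (Winifred, Rose, Prudence, Edmund, Tessa, Judith, Fiona, Martin, George) there are 9 shares of (1)/9 = 1/9 each.
Living: Winifred, Rose, Tessa, Judith, Fiona, Martin, and George — each takes 1/9.
Deceased: Prudence and Edmund. Their combined 2/9 is pooled and carried to generation 3.
At generation 3 (Kenneth, Oliver, Diana, Quentin, Isaac, Nora, Samuel) there are 7 shares of (2/9)/7 = 2/63 each.
Living: Kenneth, Oliver, Diana, Quentin, Isaac, Nora, and Samuel — each takes 2/63.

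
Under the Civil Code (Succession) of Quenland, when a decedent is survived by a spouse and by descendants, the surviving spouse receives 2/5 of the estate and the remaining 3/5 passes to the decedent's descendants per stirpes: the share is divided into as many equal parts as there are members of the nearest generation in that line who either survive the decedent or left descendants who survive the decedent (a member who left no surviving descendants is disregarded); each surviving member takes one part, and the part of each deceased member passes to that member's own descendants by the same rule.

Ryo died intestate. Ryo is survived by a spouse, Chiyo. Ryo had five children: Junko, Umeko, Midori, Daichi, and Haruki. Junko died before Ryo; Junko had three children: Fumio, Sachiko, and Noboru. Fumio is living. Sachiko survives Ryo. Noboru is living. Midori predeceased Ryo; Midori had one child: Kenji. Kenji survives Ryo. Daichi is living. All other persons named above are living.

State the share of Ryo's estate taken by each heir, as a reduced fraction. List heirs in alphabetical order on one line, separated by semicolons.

Chiyo, as surviving spouse, takes 2/5.
The remaining 3/5 passes to Ryo's descendants per stirpes.
The 3/5 is divided into 5 equal shares of 3/25 among Junko, Umeko, Midori, Daichi, Haruki.
Junko predeceased; the 3/25 allotted to Junko's branch passes to Junko's issue by representation.
The 3/25 is divided into 3 equal shares of 1/25 among Fumio, Sachiko, Noboru.
Fumio is living and takes 1/25.
Sachiko is living and takes 1/25.
Noboru is living and takes 1/25.
Umeko is living and takes 3/25.
Midori predeceased; the 3/25 allotted to Midori's branch passes to Midori's issue by representation.
Kenji is the sole taker at this level and receives the full 3/25.
Daichi is living and takes 3/25.
Haruki is living and takes 3/25.

Chiyo 2/5; Daichi 3/25; Fumio 1/25; Haruki 3/25; Kenji 3/25; Noboru 1/25; Sachiko 1/25; Umeko 3/25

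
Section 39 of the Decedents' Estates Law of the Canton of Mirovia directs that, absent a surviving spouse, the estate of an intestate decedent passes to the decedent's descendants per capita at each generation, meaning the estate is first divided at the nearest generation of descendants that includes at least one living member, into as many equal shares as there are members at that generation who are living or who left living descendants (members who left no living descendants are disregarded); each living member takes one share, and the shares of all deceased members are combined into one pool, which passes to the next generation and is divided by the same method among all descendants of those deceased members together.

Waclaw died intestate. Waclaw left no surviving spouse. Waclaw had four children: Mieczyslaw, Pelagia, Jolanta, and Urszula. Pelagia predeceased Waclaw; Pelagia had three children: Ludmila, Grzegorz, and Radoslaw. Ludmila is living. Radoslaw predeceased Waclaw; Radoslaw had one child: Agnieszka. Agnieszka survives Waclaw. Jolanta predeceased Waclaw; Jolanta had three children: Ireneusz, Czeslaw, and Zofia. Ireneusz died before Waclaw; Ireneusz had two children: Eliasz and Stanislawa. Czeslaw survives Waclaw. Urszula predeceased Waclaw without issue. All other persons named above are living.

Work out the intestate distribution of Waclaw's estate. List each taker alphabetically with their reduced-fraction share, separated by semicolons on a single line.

There is no surviving spouse, so the entire estate passes to Waclaw's descendants per capita at each generation.
At generation 1 (Mieczyslaw, Pelagia, Jolanta) there are 3 shares of (1)/3 = 1/3 each.
Living: Mieczyslaw — each takes 1/3.
Deceased: Pelagia and Jolanta. Their combined 2/3 is pooled and carried to generation 2.
At generation 2 (Ludmila, Grzegorz, Radoslaw, Ireneusz, Czeslaw, Zofia) there are 6 shares of (2/3)/6 = 1/9 each.
Living: Ludmila, Grzegorz, Czeslaw, and Zofia — each takes 1/9.
Deceased: Radoslaw and Ireneusz. Their combined 2/9 is pooled and carried to generation 3.
At generation 3 (Agnieszka, Eliasz, Stanislawa) there are 3 shares of (2/9)/3 = 2/27 each.
Living: Agnieszka, Eliasz, and Stanislawa — each takes 2/27.

Agnieszka 2/27; Czeslaw 1/9; Eliasz 2/27; Grzegorz 1/9; Ludmila 1/9; Mieczyslaw 1/3; Stanislawa 2/27; Zofia 1/9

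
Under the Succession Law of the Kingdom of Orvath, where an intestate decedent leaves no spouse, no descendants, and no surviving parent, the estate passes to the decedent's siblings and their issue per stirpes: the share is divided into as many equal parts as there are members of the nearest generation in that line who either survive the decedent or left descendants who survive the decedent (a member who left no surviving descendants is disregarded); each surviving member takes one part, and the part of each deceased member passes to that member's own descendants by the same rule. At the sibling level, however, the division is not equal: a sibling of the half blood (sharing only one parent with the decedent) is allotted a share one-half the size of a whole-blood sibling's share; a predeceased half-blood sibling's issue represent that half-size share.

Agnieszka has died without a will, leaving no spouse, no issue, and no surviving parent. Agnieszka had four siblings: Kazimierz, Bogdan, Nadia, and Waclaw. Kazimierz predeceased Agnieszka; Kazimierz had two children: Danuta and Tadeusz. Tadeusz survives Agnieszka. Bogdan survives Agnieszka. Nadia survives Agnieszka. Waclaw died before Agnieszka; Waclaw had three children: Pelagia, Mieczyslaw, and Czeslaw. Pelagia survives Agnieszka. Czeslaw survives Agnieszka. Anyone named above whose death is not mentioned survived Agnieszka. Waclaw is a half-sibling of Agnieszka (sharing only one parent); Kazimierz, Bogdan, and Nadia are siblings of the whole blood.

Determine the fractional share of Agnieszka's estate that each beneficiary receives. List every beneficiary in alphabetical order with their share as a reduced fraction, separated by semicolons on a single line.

No spouse, descendants, or parent survives, so the estate passes to Agnieszka's siblings per stirpes.
Half-blood siblings count for one-half the weight of whole-blood siblings at the initial division.
Dividing 1 in proportion to weights (total weight 7/2): Kazimierz (weight 1) → 2/7; Bogdan (weight 1) → 2/7; Nadia (weight 1) → 2/7; Waclaw (weight 1/2) → 1/7.
Kazimierz predeceased; the 2/7 allotted to Kazimierz's branch passes to Kazimierz's issue by representation.
The 2/7 is divided into 2 equal shares of 1/7 among Danuta, Tadeusz.
Danuta is living and takes 1/7.
Tadeusz is living and takes 1/7.
Bogdan is living and takes 2/7.
Nadia is living and takes 2/7.
Waclaw predeceased; the 1/7 allotted to Waclaw's branch passes to Waclaw's issue by representation.
The 1/7 is divided into 3 equal shares of 1/21 among Pelagia, Mieczyslaw, Czeslaw.
Pelagia is living and takes 1/21.
Mieczyslaw is living and takes 1/21.
Czeslaw is living and takes 1/21.

Bogdan 2/7; Czeslaw 1/21; Danuta 1/7; Mieczyslaw 1/21; Nadia 2/7; Pelagia 1/21; Tadeusz 1/7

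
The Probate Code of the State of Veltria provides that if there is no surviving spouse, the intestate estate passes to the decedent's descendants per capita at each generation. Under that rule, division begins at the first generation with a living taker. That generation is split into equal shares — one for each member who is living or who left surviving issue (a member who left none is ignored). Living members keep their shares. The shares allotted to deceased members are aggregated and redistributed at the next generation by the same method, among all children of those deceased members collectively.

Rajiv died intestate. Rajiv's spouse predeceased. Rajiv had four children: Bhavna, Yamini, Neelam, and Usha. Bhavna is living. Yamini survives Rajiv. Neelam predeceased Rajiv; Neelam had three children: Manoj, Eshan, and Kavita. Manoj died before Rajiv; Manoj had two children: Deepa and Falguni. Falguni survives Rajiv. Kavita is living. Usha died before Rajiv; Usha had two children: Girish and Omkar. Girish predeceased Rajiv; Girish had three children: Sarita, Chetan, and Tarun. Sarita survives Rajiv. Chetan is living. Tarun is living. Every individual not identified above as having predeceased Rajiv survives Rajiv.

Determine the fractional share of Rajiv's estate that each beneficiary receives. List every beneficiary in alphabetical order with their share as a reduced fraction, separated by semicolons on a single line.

There is no surviving spouse, so the entire estate passes to Rajiv's descendants per capita at each generation.
At generation 1 (Bhavna, Yamini, Neelam, Usha) there are 4 shares of (1)/4 = 1/4 each.
Living: Bhavna and Yamini — each takes 1/4.
Deceased: Neelam and Usha. Their combined 1/2 is pooled and carried to generation 2.
At generation 2 (Manoj, Eshan, Kavita, Girish, Omkar) there are 5 shares of (1/2)/5 = 1/10 each.
Living: Eshan, Kavita, and Omkar — each takes 1/10.
Deceased: Manoj and Girish. Their combined 1/5 is pooled and carried to generation 3.
At generation 3 (Deepa, Falguni, Sarita, Chetan, Tarun) there are 5 shares of (1/5)/5 = 1/25 each.
Living: Deepa, Falguni, Sarita, Chetan, and Tarun — each takes 1/25.

Bhavna 1/4; Chetan 1/25; Deepa 1/25; Eshan 1/10; Falguni 1/25; Kavita 1/10; Omkar 1/10; Sarita 1/25; Tarun 1/25; Yamini 1/4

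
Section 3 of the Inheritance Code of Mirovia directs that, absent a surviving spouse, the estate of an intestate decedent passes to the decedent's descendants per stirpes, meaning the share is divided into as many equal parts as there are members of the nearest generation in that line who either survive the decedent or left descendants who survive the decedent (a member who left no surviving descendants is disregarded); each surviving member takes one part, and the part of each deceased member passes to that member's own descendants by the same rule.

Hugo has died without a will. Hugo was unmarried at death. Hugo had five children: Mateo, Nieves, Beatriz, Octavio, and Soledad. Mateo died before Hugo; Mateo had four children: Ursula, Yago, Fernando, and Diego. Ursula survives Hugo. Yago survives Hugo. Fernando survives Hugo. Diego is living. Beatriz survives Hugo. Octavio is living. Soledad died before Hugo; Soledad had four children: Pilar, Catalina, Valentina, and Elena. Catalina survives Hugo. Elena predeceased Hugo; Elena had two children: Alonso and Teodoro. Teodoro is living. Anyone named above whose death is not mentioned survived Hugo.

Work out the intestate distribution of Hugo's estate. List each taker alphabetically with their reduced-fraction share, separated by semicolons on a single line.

There is no surviving spouse, so the entire estate passes to Hugo's descendants per stirpes.
The estate is divided into 5 equal shares of 1/5 among Mateo, Nieves, Beatriz, Octavio, Soledad.
Mateo predeceased; the 1/5 allotted to Mateo's branch passes to Mateo's issue by representation.
The 1/5 is divided into 4 equal shares of 1/20 among Ursula, Yago, Fernando, Diego.
Ursula is living and takes 1/20.
Yago is living and takes 1/20.
Fernando is living and takes 1/20.
Diego is living and takes 1/20.
Nieves is living and takes 1/5.
Beatriz is living and takes 1/5.
Octavio is living and takes 1/5.
Soledad predeceased; the 1/5 allotted to Soledad's branch passes to Soledad's issue by representation.
The 1/5 is divided into 4 equal shares of 1/20 among Pilar, Catalina, Valentina, Elena.
Pilar is living and takes 1/20.
Catalina is living and takes 1/20.
Valentina is living and takes 1/20.
Elena predeceased; the 1/20 allotted to Elena's branch passes to Elena's issue by representation.
The 1/20 is divided into 2 equal shares of 1/40 among Alonso, Teodoro.
Alonso is living and takes 1/40.
Teodoro is living and takes 1/40.

Alonso 1/40; Beatriz 1/5; Catalina 1/20; Diego 1/20; Fernando 1/20; Nieves 1/5; Octavio 1/5; Pilar 1/20; Teodoro 1/40; Ursula 1/20; Valentina 1/20; Yago 1/20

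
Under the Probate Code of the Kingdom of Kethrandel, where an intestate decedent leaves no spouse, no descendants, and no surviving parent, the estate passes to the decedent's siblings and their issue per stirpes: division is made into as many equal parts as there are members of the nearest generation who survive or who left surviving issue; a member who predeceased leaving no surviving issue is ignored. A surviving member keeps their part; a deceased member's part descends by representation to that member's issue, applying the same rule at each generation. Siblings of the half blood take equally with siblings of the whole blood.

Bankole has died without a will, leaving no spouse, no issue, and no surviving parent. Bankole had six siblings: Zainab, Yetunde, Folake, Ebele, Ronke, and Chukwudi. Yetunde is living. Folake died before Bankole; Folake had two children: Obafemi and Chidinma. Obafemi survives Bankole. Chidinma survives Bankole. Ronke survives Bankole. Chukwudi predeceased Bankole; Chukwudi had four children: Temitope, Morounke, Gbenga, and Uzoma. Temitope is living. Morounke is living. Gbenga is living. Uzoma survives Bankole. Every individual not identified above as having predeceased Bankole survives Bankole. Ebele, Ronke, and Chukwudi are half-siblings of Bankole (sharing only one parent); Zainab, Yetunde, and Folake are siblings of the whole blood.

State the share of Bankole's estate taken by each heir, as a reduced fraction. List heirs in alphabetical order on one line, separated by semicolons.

No spouse, descendants, or parent survives, so the estate passes to Bankole's siblings per stirpes.
Half-blood and whole-blood siblings take equally under the stated rule.
The estate is divided into 6 equal shares of 1/6 among Zainab, Yetunde, Folake, Ebele, Ronke, Chukwudi.
Zainab is living and takes 1/6.
Yetunde is living and takes 1/6.
Folake predeceased; the 1/6 allotted to Folake's branch passes to Folake's issue by representation.
The 1/6 is divided into 2 equal shares of 1/12 among Obafemi, Chidinma.
Obafemi is living and takes 1/12.
Chidinma is living and takes 1/12.
Ebele is living and takes 1/6.
Ronke is living and takes 1/6.
Chukwudi predeceased; the 1/6 allotted to Chukwudi's branch passes to Chukwudi's issue by representation.
The 1/6 is divided into 4 equal shares of 1/24 among Temitope, Morounke, Gbenga, Uzoma.
Temitope is living and takes 1/24.
Morounke is living and takes 1/24.
Gbenga is living and takes 1/24.
Uzoma is living and takes 1/24.

Chidinma 1/12; Ebele 1/6; Gbenga 1/24; Morounke 1/24; Obafemi 1/12; Ronke 1/6; Temitope 1/24; Uzoma 1/24; Yetunde 1/6; Zainab 1/6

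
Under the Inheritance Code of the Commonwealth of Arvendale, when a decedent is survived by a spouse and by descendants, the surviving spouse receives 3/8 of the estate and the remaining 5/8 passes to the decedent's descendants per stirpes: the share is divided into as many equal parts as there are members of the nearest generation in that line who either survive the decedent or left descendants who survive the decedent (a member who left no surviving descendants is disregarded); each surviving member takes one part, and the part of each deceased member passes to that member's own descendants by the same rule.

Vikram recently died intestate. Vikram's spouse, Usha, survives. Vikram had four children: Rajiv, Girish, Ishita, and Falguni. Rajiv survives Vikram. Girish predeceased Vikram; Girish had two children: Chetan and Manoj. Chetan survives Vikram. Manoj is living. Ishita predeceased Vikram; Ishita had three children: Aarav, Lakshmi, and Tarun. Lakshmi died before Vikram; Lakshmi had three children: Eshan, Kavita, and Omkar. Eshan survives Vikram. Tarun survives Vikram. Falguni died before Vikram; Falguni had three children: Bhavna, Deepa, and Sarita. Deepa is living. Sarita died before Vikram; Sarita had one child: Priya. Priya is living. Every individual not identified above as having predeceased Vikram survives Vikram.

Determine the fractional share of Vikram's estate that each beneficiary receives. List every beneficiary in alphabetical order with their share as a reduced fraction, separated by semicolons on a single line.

Usha, as surviving spouse, takes 3/8.
The remaining 5/8 passes to Vikram's descendants per stirpes.
The 5/8 is divided into 4 equal shares of 5/32 among Rajiv, Girish, Ishita, Falguni.
Rajiv is living and takes 5/32.
Girish predeceased; the 5/32 allotted to Girish's branch passes to Girish's issue by representation.
The 5/32 is divided into 2 equal shares of 5/64 among Chetan, Manoj.
Chetan is living and takes 5/64.
Manoj is living and takes 5/64.
Ishita predeceased; the 5/32 allotted to Ishita's branch passes to Ishita's issue by representation.
The 5/32 is divided into 3 equal shares of 5/96 among Aarav, Lakshmi, Tarun.
Aarav is living and takes 5/96.
Lakshmi predeceased; the 5/96 allotted to Lakshmi's branch passes to Lakshmi's issue by representation.
The 5/96 is divided into 3 equal shares of 5/288 among Eshan, Kavita, Omkar.
Eshan is living and takes 5/288.
Kavita is living and takes 5/288.
Omkar is living and takes 5/288.
Tarun is living and takes 5/96.
Falguni predeceased; the 5/32 allotted to Falguni's branch passes to Falguni's issue by representation.
The 5/32 is divided into 3 equal shares of 5/96 among Bhavna, Deepa, Sarita.
Bhavna is living and takes 5/96.
Deepa is living and takes 5/96.
Sarita predeceased; the 5/96 allotted to Sarita's branch passes to Sarita's issue by representation.
Priya is the sole taker at this level and receives the full 5/96.

Aarav 5/96; Bhavna 5/96; Chetan 5/64; Deepa 5/96; Eshan 5/288; Kavita 5/288; Manoj 5/64; Omkar 5/288; Priya 5/96; Rajiv 5/32; Tarun 5/96; Usha 3/8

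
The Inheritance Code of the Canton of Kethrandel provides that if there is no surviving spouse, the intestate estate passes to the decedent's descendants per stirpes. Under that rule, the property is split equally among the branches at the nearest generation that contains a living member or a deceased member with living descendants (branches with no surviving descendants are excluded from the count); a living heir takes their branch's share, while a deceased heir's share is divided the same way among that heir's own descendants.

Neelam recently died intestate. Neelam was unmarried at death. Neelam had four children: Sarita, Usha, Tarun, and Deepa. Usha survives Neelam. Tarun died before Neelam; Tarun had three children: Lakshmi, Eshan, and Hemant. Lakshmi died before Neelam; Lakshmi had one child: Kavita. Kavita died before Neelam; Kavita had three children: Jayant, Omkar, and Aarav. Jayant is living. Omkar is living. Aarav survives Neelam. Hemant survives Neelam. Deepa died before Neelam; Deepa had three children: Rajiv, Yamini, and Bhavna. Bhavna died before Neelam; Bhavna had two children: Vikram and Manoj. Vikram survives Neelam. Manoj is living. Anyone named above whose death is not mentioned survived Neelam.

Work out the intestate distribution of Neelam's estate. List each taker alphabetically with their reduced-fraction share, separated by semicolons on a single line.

Aarav 1/36; Eshan 1/12; Hemant 1/12; Jayant 1/36; Manoj 1/24; Omkar 1/36; Rajiv 1/12; Sarita 1/4; Usha 1/4; Vikram 1/24; Yamini 1/12

There is no surviving spouse, so the entire estate passes to Neelam's descendants per stirpes.
The estate is divided into 4 equal shares of 1/4 among Sarita, Usha, Tarun, Deepa.
Sarita is living and takes 1/4.
Usha is living and takes 1/4.
Tarun predeceased; the 1/4 allotted to Tarun's branch passes to Tarun's issue by representation.
The 1/4 is divided into 3 equal shares of 1/12 among Lakshmi, Eshan, Hemant.
Lakshmi predeceased; the 1/12 allotted to Lakshmi's branch passes to Lakshmi's issue by representation.
Kavita's line is the sole branch at this level, so the full 1/12 passes to Kavita's issue by representation.
The 1/12 is divided into 3 equal shares of 1/36 among Jayant, Omkar, Aarav.
Jayant is living and takes 1/36.
Omkar is living and takes 1/36.
Aarav is living and takes 1/36.
Eshan is living and takes 1/12.
Hemant is living and takes 1/12.
Deepa predeceased; the 1/4 allotted to Deepa's branch passes to Deepa's issue by representation.
The 1/4 is divided into 3 equal shares of 1/12 among Rajiv, Yamini, Bhavna.
Rajiv is living and takes 1/12.
Yamini is living and takes 1/12.
Bhavna predeceased; the 1/12 allotted to Bhavna's branch passes to Bhavna's issue by representation.
The 1/12 is divided into 2 equal shares of 1/24 among Vikram, Manoj.
Vikram is living and takes 1/24.
Manoj is living and takes 1/24.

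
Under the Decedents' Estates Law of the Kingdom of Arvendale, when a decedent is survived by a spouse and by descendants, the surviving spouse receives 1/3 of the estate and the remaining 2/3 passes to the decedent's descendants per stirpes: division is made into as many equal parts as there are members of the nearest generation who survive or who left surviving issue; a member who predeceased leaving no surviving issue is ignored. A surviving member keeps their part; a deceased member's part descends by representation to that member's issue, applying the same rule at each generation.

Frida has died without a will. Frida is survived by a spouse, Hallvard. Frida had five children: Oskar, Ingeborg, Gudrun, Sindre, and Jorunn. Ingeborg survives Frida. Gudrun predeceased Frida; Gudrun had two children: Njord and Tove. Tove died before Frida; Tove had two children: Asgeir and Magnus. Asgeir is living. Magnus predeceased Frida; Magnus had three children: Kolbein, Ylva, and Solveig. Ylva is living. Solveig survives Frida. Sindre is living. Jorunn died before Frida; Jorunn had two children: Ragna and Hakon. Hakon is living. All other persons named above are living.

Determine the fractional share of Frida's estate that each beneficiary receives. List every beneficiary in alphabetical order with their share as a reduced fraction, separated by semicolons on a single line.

Asgeir 1/30; Hakon 1/15; Hallvard 1/3; Ingeborg 2/15; Kolbein 1/90; Njord 1/15; Oskar 2/15; Ragna 1/15; Sindre 2/15; Solveig 1/90; Ylva 1/90

Hallvard, as surviving spouse, takes 1/3.
The remaining 2/3 passes to Frida's descendants per stirpes.
The 2/3 is divided into 5 equal shares of 2/15 among Oskar, Ingeborg, Gudrun, Sindre, Jorunn.
Oskar is living and takes 2/15.
Ingeborg is living and takes 2/15.
Gudrun predeceased; the 2/15 allotted to Gudrun's branch passes to Gudrun's issue by representation.
The 2/15 is divided into 2 equal shares of 1/15 among Njord, Tove.
Njord is living and takes 1/15.
Tove predeceased; the 1/15 allotted to Tove's branch passes to Tove's issue by representation.
The 1/15 is divided into 2 equal shares of 1/30 among Asgeir, Magnus.
Asgeir is living and takes 1/30.
Magnus predeceased; the 1/30 allotted to Magnus's branch passes to Magnus's issue by representation.
The 1/30 is divided into 3 equal shares of 1/90 among Kolbein, Ylva, Solveig.
Kolbein is living and takes 1/90.
Ylva is living and takes 1/90.
Solveig is living and takes 1/90.
Sindre is living and takes 2/15.
Jorunn predeceased; the 2/15 allotted to Jorunn's branch passes to Jorunn's issue by representation.
The 2/15 is divided into 2 equal shares of 1/15 among Ragna, Hakon.
Ragna is living and takes 1/15.
Hakon is living and takes 1/15.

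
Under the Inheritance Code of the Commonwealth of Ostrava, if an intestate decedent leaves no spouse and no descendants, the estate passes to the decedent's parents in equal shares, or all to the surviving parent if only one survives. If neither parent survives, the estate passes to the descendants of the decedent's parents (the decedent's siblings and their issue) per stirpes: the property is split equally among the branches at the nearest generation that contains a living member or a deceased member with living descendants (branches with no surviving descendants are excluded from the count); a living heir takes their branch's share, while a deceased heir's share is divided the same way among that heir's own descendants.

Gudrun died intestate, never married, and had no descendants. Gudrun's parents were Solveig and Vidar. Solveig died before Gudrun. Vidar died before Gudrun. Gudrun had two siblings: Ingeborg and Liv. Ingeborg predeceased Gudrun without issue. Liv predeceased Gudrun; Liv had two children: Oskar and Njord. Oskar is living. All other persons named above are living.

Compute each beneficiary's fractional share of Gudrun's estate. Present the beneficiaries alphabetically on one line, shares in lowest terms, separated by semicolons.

Njord 1/2; Oskar 1/2

Neither parent survives and there are no descendants, so the estate passes to Gudrun's siblings and their issue per stirpes.
Ingeborg left no surviving issue, so that branch lapses and is disregarded.
Liv's line is the sole branch at this level, so the full 1 passes to Liv's issue by representation.
The estate is divided into 2 equal shares of 1/2 among Oskar, Njord.
Oskar is living and takes 1/2.
Njord is living and takes 1/2.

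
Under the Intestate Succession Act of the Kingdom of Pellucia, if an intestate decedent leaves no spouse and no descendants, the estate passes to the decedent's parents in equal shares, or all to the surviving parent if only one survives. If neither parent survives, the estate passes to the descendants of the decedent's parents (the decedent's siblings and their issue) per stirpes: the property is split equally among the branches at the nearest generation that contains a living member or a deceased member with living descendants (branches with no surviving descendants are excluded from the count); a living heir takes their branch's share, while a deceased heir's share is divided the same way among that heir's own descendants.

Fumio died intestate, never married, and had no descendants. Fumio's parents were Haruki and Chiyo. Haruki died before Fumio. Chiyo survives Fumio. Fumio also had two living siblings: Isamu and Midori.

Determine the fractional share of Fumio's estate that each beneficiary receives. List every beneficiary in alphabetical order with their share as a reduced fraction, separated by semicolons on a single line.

Only one parent, Chiyo, survives, so Chiyo takes the entire estate. The siblings take nothing because a surviving parent has priority.

Chiyo 1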